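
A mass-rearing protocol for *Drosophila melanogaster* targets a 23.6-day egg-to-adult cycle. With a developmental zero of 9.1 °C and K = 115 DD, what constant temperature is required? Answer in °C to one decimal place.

14.0 °C

Required daily accumulation = 115 / 23.6 = 4.873 DD/day.
T = T_base + 4.873 = 9.1 + 4.873 = 13.973 ≈ 14.0 °C.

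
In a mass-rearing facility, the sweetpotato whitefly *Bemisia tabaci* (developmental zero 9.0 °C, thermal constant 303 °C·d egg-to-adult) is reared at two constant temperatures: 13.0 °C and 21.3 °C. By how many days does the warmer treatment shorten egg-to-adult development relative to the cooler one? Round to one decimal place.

At 13.0 °C: 303 / (13.0 − 9.0) = 303 / 4.0 = 75.750 d.
At 21.3 °C: 303 / (21.3 − 9.0) = 303 / 12.3 = 24.634 d.
Difference = |75.750 − 24.634| = 51.116 ≈ 51.1 days.

51.1 days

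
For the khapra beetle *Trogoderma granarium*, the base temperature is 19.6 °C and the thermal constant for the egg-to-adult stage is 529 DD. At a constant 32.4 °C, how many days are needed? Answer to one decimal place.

Daily accumulation = 32.4 − 19.6 = 12.8 DD/day.
Duration = 529 / 12.8 = 41.328 ≈ 41.3 days.

41.3 days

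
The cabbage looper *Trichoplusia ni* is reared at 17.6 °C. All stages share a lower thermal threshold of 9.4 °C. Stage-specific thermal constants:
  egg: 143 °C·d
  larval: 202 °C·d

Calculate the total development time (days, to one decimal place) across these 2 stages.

Daily accumulation at 17.6 °C = 17.6 − 9.4 = 8.2 DD/day.
Total K = 143 + 202 = 345 DD.
Total duration = 345 / 8.2 = 42.073 ≈ 42.1 days.

42.1 days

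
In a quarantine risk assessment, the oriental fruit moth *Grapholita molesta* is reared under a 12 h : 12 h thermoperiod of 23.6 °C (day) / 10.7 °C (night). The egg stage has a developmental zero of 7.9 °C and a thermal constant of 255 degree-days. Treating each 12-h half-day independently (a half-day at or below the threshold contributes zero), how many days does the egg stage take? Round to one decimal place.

Day half: max(0, 23.6 − 7.9) × 0.5 = 15.7 × 0.5 = 7.85 DD.
Night half: max(0, 10.7 − 7.9) × 0.5 = 2.8 × 0.5 = 1.40 DD.
Per 24 h: 9.25 DD/day.
Duration = 255 / 9.25 = 27.568 ≈ 27.6 days.

27.6 days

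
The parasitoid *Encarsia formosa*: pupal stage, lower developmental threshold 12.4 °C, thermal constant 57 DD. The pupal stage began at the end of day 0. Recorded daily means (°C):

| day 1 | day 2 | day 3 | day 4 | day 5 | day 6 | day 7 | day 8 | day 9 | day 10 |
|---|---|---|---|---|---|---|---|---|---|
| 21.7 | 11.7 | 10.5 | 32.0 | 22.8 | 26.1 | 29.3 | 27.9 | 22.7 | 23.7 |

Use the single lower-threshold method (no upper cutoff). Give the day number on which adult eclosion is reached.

day 7

Daily DD above 12.4 °C: 9.3, 0.0, 0.0, 19.6, 10.4, 13.7, 16.9, 15.5, 10.3, 11.3.
Cumulative: 9.3, 9.3, 9.3, 28.9, 39.3, 53.0, 69.9, 85.4, 95.7, 107.0.
The total first reaches 57 DD on day 7.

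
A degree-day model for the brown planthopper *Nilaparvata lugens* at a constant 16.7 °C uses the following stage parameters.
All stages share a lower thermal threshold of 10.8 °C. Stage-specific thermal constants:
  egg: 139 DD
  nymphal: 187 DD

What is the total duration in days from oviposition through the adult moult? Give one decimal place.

Daily accumulation at 16.7 °C = 16.7 − 10.8 = 5.9 DD/day.
Total K = 139 + 187 = 326 DD.
Total duration = 326 / 5.9 = 55.254 ≈ 55.3 days.

55.3 days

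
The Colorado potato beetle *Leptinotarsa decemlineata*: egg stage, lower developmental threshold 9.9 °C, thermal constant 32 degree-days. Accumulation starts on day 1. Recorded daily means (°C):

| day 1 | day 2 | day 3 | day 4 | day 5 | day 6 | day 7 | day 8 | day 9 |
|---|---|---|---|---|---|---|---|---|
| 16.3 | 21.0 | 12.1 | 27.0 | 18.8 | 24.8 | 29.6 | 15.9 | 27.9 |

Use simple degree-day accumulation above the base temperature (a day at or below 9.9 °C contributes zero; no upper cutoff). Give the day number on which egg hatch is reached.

day 4

Daily DD above 9.9 °C: 6.4, 11.1, 2.2, 17.1, 8.9, 14.9, 19.7, 6.0, 18.0.
Cumulative: 6.4, 17.5, 19.7, 36.8, 45.7, 60.6, 80.3, 86.3, 104.3.
The total first reaches 32 DD on day 4.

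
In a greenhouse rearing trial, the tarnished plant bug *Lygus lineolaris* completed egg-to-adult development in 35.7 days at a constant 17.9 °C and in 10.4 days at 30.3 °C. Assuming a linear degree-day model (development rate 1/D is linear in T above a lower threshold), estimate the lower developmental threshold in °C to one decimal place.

12.8 °C

Equal thermal constants: D₁(T₁ − T_b) = D₂(T₂ − T_b).
35.7·(17.9 − T_b) = 10.4·(30.3 − T_b)
T_b = (35.7·17.9 − 10.4·30.3) / (35.7 − 10.4) = 323.91 / 25.3 = 12.803 °C ≈ 12.8 °C.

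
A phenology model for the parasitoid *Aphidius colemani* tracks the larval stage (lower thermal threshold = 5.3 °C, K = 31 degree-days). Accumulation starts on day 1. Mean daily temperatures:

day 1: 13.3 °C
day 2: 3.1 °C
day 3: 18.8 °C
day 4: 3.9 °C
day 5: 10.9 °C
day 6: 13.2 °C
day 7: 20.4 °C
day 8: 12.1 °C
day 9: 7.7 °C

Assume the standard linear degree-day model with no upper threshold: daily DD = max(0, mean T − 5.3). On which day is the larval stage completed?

day 6

Daily DD above 5.3 °C: 8.0, 0.0, 13.5, 0.0, 5.6, 7.9, 15.1, 6.8, 2.4.
Cumulative: 8.0, 8.0, 21.5, 21.5, 27.1, 35.0, 50.1, 56.9, 59.3.
The total first reaches 31 DD on day 6.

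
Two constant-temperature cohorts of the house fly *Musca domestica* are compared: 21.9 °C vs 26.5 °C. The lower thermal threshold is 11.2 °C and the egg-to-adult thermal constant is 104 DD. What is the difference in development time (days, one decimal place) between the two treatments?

At 21.9 °C: 104 / (21.9 − 11.2) = 104 / 10.7 = 9.720 d.
At 26.5 °C: 104 / (26.5 − 11.2) = 104 / 15.3 = 6.797 d.
Difference = |9.720 − 6.797| = 2.922 ≈ 2.9 days.

2.9 days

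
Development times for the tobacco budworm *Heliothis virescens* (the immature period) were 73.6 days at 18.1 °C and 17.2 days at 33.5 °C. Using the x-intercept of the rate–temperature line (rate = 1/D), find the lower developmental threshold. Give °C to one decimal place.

Linear rate model ⇒ the product D·(T − T_b) is constant across temperatures.
73.6·(18.1 − T_b) = 17.2·(33.5 − T_b)
T_b = (73.6·18.1 − 17.2·33.5) / (73.6 − 17.2) = 755.96 / 56.4 = 13.404 °C ≈ 13.4 °C.

13.4 °C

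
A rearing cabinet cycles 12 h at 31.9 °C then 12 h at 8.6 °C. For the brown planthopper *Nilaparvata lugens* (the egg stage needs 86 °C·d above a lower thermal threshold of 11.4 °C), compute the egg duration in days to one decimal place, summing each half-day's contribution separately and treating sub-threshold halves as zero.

8.4 days

Day half: max(0, 31.9 − 11.4) × 0.5 = 20.5 × 0.5 = 10.25 DD.
Night half: max(0, 8.6 − 11.4) × 0.5 = 0.0 × 0.5 = 0.00 DD.
Per 24 h: 10.25 DD/day.
Duration = 86 / 10.25 = 8.390 ≈ 8.4 days.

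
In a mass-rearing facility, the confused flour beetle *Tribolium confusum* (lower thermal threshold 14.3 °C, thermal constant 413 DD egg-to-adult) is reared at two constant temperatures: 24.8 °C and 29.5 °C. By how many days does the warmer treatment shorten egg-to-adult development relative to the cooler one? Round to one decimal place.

12.2 days

At 24.8 °C: 413 / (24.8 − 14.3) = 413 / 10.5 = 39.333 d.
At 29.5 °C: 413 / (29.5 − 14.3) = 413 / 15.2 = 27.171 d.
Difference = |39.333 − 27.171| = 12.162 ≈ 12.2 days.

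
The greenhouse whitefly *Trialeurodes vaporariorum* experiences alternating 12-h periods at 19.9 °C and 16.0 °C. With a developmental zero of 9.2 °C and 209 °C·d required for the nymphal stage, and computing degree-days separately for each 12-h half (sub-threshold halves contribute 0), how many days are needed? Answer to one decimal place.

Day half: max(0, 19.9 − 9.2) × 0.5 = 10.7 × 0.5 = 5.35 DD.
Night half: max(0, 16.0 − 9.2) × 0.5 = 6.8 × 0.5 = 3.40 DD.
Per 24 h: 8.75 DD/day.
Duration = 209 / 8.75 = 23.886 ≈ 23.9 days.

23.9 days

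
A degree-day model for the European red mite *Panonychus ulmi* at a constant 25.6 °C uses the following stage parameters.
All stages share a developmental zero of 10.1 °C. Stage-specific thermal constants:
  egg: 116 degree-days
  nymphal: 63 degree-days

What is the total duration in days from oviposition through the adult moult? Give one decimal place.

Daily accumulation at 25.6 °C = 25.6 − 10.1 = 15.5 DD/day.
Total K = 116 + 63 = 179 DD.
Total duration = 179 / 15.5 = 11.548 ≈ 11.5 days.

11.5 days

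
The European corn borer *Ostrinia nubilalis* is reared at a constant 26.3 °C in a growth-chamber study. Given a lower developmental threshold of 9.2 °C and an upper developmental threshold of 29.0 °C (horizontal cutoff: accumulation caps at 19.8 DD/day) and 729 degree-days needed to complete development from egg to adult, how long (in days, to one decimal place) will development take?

Daily accumulation = 26.3 − 9.2 = 17.1 DD/day.
Duration = 729 / 17.1 = 42.632 ≈ 42.6 days.

42.6 days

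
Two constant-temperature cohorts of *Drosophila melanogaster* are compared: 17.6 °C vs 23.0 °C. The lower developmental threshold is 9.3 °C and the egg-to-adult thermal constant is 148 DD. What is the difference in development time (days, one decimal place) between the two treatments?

At 17.6 °C: 148 / (17.6 − 9.3) = 148 / 8.3 = 17.831 d.
At 23.0 °C: 148 / (23.0 − 9.3) = 148 / 13.7 = 10.803 d.
Difference = |17.831 − 10.803| = 7.028 ≈ 7.0 days.

7.0 days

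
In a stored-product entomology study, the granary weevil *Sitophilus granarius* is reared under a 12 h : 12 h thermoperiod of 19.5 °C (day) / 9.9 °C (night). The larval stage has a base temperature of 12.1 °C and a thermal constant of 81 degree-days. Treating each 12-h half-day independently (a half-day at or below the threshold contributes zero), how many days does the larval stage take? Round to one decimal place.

Day half: max(0, 19.5 − 12.1) × 0.5 = 7.4 × 0.5 = 3.70 DD.
Night half: max(0, 9.9 − 12.1) × 0.5 = 0.0 × 0.5 = 0.00 DD.
Per 24 h: 3.70 DD/day.
Duration = 81 / 3.70 = 21.892 ≈ 21.9 days.

21.9 days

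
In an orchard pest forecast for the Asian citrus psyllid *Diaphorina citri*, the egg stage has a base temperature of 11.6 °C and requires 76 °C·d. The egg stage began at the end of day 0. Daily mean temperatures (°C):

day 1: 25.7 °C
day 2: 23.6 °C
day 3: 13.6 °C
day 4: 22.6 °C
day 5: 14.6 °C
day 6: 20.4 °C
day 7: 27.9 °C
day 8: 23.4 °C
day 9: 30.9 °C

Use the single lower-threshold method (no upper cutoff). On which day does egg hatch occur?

Daily DD above 11.6 °C: 14.1, 12.0, 2.0, 11.0, 3.0, 8.8, 16.3, 11.8, 19.3.
Cumulative: 14.1, 26.1, 28.1, 39.1, 42.1, 50.9, 67.2, 79.0, 98.3.
The total first reaches 76 DD on day 8.

day 8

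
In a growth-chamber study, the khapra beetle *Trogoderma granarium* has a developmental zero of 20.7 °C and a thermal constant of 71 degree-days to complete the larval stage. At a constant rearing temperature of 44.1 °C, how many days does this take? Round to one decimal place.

Daily accumulation = 44.1 − 20.7 = 23.4 DD/day.
Duration = 71 / 23.4 = 3.034 ≈ 3.0 days.

3.0 days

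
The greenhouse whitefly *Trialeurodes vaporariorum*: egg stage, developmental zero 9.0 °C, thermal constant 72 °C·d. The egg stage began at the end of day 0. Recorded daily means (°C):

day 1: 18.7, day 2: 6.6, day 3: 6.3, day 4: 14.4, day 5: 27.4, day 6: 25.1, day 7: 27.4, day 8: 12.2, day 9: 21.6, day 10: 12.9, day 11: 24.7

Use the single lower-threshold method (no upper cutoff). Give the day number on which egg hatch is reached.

Daily DD above 9.0 °C: 9.7, 0.0, 0.0, 5.4, 18.4, 16.1, 18.4, 3.2, 12.6, 3.9, 15.7.
Cumulative: 9.7, 9.7, 9.7, 15.1, 33.5, 49.6, 68.0, 71.2, 83.8, 87.7, 103.4.
The total first reaches 72 DD on day 9.

day 9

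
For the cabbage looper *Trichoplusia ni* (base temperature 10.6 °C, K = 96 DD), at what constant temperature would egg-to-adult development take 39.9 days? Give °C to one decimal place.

Required daily accumulation = 96 / 39.9 = 2.406 DD/day.
T = T_base + 2.406 = 10.6 + 2.406 = 13.006 ≈ 13.0 °C.

13.0 °C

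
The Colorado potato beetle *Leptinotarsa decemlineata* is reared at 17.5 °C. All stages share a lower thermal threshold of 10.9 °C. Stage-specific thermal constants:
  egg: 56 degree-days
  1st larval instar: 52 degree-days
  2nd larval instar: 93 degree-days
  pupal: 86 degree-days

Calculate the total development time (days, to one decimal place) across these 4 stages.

Daily accumulation at 17.5 °C = 17.5 − 10.9 = 6.6 DD/day.
Total K = 56 + 52 + 93 + 86 = 287 DD.
Total duration = 287 / 6.6 = 43.485 ≈ 43.5 days.

43.5 days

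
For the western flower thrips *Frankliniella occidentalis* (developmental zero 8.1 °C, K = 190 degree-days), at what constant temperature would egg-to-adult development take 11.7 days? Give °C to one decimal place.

24.3 °C

Required daily accumulation = 190 / 11.7 = 16.239 DD/day.
T = T_base + 16.239 = 8.1 + 16.239 = 24.339 ≈ 24.3 °C.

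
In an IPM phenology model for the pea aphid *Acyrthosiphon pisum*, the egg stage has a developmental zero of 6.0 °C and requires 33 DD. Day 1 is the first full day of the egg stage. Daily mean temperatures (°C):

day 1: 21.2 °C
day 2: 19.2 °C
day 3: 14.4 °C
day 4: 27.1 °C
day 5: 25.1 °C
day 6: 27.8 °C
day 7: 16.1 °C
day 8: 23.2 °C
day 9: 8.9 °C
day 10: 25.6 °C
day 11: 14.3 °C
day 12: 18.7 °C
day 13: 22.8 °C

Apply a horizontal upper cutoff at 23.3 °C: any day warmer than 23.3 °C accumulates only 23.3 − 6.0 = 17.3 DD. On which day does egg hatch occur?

day 3

Daily DD above 6.0 °C (capped at 17.3): 15.2, 13.2, 8.4, 17.3, 17.3, 17.3, 10.1, 17.2, 2.9, 17.3, 8.3, 12.7, 16.8.
Cumulative: 15.2, 28.4, 36.8, 54.1, 71.4, 88.7, 98.8, 116.0, 118.9, 136.2, 144.5, 157.2, 174.0.
The total first reaches 33 DD on day 3.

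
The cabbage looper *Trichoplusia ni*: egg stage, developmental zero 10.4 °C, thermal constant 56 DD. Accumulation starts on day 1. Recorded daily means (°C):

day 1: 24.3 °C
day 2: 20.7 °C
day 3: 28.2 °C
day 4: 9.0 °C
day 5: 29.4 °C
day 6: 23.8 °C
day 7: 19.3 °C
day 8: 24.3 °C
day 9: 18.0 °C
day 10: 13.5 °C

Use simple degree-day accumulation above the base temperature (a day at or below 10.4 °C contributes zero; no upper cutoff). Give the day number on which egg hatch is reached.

Daily DD above 10.4 °C: 13.9, 10.3, 17.8, 0.0, 19.0, 13.4, 8.9, 13.9, 7.6, 3.1.
Cumulative: 13.9, 24.2, 42.0, 42.0, 61.0, 74.4, 83.3, 97.2, 104.8, 107.9.
The total first reaches 56 DD on day 5.

day 5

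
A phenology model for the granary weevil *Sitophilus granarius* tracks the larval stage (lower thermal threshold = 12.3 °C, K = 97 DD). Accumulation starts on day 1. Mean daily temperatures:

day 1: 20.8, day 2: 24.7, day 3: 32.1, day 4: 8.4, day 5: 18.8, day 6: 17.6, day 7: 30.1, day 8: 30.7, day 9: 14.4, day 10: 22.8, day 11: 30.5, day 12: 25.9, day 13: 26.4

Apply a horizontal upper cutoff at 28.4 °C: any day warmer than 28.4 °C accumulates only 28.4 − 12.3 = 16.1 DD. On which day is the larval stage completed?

Daily DD above 12.3 °C (capped at 16.1): 8.5, 12.4, 16.1, 0.0, 6.5, 5.3, 16.1, 16.1, 2.1, 10.5, 16.1, 13.6, 14.1.
Cumulative: 8.5, 20.9, 37.0, 37.0, 43.5, 48.8, 64.9, 81.0, 83.1, 93.6, 109.7, 123.3, 137.4.
The total first reaches 97 DD on day 11.

day 11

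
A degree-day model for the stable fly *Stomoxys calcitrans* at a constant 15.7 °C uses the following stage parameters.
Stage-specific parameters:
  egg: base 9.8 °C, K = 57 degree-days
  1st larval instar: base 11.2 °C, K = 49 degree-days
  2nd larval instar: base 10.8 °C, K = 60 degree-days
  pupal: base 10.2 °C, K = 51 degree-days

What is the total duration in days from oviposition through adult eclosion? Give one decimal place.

egg: 57 / (15.7 − 9.8) = 57 / 5.9 = 9.661 d.
1st larval instar: 49 / (15.7 − 11.2) = 49 / 4.5 = 10.889 d.
2nd larval instar: 60 / (15.7 − 10.8) = 60 / 4.9 = 12.245 d.
pupal: 51 / (15.7 − 10.2) = 51 / 5.5 = 9.273 d.
Sum = 42.068 ≈ 42.1 days.

42.1 days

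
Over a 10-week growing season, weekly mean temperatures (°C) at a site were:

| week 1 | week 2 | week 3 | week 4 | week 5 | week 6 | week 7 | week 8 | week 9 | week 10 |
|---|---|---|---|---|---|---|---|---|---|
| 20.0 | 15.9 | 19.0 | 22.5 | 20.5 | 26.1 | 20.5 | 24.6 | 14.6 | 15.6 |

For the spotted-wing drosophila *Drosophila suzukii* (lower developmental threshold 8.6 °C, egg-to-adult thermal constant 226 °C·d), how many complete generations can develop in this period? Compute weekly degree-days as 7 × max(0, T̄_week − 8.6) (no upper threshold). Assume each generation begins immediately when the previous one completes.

Weekly DD (7 × max(0, T̄ − 8.6)): 79.8, 51.1, 72.8, 97.3, 83.3, 122.5, 83.3, 112.0, 42.0, 49.0.
Season total = 793.1 DD.
Complete generations = ⌊793.1 / 226⌋ = 3.

3 generations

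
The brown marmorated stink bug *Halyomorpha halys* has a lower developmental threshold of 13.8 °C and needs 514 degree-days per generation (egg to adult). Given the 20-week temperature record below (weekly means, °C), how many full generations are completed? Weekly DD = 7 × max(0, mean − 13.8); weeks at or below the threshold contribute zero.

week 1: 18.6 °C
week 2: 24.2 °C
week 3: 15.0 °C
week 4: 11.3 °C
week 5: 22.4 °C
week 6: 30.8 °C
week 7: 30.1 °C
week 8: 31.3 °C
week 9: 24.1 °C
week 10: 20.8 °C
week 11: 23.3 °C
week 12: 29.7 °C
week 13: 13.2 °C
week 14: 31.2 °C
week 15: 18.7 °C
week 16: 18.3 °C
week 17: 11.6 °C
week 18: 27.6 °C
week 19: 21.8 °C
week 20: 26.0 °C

2 generations

Weekly DD (7 × max(0, T̄ − 13.8)): 33.6, 72.8, 8.4, 0.0, 60.2, 119.0, 114.1, 122.5, 72.1, 49.0, 66.5, 111.3, 0.0, 121.8, 34.3, 31.5, 0.0, 96.6, 56.0, 85.4.
Season total = 1255.1 DD.
Complete generations = ⌊1255.1 / 514⌋ = 2.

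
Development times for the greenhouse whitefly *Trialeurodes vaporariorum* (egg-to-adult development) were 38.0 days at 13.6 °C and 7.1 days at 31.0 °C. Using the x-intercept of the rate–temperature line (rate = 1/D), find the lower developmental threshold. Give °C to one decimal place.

9.6 °C

Linear rate model ⇒ the product D·(T − T_b) is constant across temperatures.
38.0·(13.6 − T_b) = 7.1·(31.0 − T_b)
T_b = (38.0·13.6 − 7.1·31.0) / (38.0 − 7.1) = 296.70 / 30.9 = 9.602 °C ≈ 9.6 °C.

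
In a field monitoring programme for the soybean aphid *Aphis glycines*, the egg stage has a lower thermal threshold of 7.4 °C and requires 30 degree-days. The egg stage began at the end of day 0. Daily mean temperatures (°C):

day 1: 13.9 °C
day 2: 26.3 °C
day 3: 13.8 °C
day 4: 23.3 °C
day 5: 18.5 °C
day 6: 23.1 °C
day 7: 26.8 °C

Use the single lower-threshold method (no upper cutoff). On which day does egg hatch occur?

Daily DD above 7.4 °C: 6.5, 18.9, 6.4, 15.9, 11.1, 15.7, 19.4.
Cumulative: 6.5, 25.4, 31.8, 47.7, 58.8, 74.5, 93.9.
The total first reaches 30 DD on day 3.

day 3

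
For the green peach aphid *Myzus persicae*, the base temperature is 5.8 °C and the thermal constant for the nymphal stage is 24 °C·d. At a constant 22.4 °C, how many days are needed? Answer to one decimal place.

Daily accumulation = 22.4 − 5.8 = 16.6 DD/day.
Duration = 24 / 16.6 = 1.446 ≈ 1.4 days.

1.4 days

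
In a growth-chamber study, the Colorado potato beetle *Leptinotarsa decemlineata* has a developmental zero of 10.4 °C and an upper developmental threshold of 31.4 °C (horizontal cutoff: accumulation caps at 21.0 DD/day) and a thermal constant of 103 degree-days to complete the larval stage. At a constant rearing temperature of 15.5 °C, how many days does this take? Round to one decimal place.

Daily accumulation = 15.5 − 10.4 = 5.1 DD/day.
Duration = 103 / 5.1 = 20.196 ≈ 20.2 days.

20.2 days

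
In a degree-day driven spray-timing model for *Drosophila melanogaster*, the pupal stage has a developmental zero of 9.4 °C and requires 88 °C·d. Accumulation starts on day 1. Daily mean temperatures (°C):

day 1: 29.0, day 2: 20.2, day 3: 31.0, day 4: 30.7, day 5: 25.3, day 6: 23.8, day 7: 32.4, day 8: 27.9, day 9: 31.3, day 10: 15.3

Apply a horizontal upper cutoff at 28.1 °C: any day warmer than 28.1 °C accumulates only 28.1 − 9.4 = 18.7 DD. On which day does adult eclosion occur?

Daily DD above 9.4 °C (capped at 18.7): 18.7, 10.8, 18.7, 18.7, 15.9, 14.4, 18.7, 18.5, 18.7, 5.9.
Cumulative: 18.7, 29.5, 48.2, 66.9, 82.8, 97.2, 115.9, 134.4, 153.1, 159.0.
The total first reaches 88 DD on day 6.

day 6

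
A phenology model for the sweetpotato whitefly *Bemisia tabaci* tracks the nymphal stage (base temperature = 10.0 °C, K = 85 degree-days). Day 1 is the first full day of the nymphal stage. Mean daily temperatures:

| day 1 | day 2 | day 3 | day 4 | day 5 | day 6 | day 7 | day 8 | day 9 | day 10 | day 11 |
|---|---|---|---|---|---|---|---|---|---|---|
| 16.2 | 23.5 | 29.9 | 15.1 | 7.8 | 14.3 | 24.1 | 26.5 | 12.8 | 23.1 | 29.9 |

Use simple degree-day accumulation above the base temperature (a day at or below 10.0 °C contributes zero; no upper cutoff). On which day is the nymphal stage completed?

Daily DD above 10.0 °C: 6.2, 13.5, 19.9, 5.1, 0.0, 4.3, 14.1, 16.5, 2.8, 13.1, 19.9.
Cumulative: 6.2, 19.7, 39.6, 44.7, 44.7, 49.0, 63.1, 79.6, 82.4, 95.5, 115.4.
The total first reaches 85 DD on day 10.

day 10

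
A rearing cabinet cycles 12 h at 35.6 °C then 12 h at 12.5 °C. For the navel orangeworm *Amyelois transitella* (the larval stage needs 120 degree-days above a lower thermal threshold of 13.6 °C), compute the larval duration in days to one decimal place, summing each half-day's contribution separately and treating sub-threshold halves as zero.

Day half: max(0, 35.6 − 13.6) × 0.5 = 22.0 × 0.5 = 11.00 DD.
Night half: max(0, 12.5 − 13.6) × 0.5 = 0.0 × 0.5 = 0.00 DD.
Per 24 h: 11.00 DD/day.
Duration = 120 / 11.00 = 10.909 ≈ 10.9 days.

10.9 days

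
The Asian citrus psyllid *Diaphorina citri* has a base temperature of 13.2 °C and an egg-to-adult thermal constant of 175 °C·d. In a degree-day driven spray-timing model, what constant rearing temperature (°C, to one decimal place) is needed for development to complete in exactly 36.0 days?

Required daily accumulation = 175 / 36.0 = 4.861 DD/day.
T = T_base + 4.861 = 13.2 + 4.861 = 18.061 ≈ 18.1 °C.

18.1 °C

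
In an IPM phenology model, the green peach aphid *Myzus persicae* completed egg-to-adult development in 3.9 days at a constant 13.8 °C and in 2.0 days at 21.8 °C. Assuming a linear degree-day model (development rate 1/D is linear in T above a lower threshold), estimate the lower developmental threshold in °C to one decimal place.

Equal thermal constants: D₁(T₁ − T_b) = D₂(T₂ − T_b).
3.9·(13.8 − T_b) = 2.0·(21.8 − T_b)
T_b = (3.9·13.8 − 2.0·21.8) / (3.9 − 2.0) = 10.22 / 1.9 = 5.379 °C ≈ 5.4 °C.

5.4 °C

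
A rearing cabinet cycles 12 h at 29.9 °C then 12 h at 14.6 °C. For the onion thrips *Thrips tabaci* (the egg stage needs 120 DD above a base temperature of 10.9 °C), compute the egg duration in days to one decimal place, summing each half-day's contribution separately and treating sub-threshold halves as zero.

Day half: max(0, 29.9 − 10.9) × 0.5 = 19.0 × 0.5 = 9.50 DD.
Night half: max(0, 14.6 − 10.9) × 0.5 = 3.7 × 0.5 = 1.85 DD.
Per 24 h: 11.35 DD/day.
Duration = 120 / 11.35 = 10.573 ≈ 10.6 days.

10.6 days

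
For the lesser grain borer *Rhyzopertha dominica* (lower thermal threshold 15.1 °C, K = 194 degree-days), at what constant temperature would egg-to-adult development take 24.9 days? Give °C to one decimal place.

Required daily accumulation = 194 / 24.9 = 7.791 DD/day.
T = T_base + 7.791 = 15.1 + 7.791 = 22.891 ≈ 22.9 °C.

22.9 °C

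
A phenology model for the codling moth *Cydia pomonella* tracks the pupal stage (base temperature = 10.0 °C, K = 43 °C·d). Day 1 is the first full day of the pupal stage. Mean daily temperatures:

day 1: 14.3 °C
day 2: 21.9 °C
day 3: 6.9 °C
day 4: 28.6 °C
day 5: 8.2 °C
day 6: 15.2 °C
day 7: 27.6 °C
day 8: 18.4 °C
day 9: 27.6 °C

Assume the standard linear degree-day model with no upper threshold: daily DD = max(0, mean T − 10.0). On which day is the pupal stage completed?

Daily DD above 10.0 °C: 4.3, 11.9, 0.0, 18.6, 0.0, 5.2, 17.6, 8.4, 17.6.
Cumulative: 4.3, 16.2, 16.2, 34.8, 34.8, 40.0, 57.6, 66.0, 83.6.
The total first reaches 43 DD on day 7.

day 7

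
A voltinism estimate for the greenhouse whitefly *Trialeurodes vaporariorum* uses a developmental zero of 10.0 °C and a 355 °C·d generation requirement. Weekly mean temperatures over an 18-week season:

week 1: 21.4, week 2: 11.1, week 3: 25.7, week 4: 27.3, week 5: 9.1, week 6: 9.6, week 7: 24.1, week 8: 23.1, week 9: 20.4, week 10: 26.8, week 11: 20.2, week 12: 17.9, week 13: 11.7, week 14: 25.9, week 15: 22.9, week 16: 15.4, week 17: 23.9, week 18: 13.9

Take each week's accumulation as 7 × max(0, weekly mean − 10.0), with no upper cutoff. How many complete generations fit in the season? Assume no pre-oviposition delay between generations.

Weekly DD (7 × max(0, T̄ − 10.0)): 79.8, 7.7, 109.9, 121.1, 0.0, 0.0, 98.7, 91.7, 72.8, 117.6, 71.4, 55.3, 11.9, 111.3, 90.3, 37.8, 97.3, 27.3.
Season total = 1201.9 DD.
Complete generations = ⌊1201.9 / 355⌋ = 3.

3 generations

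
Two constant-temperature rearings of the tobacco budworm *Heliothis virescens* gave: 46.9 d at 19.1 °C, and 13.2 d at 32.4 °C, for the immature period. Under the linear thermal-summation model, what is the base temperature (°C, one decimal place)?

13.9 °C

Under the model K = D·(T − T_b), so D₁·(T₁ − T_b) = D₂·(T₂ − T_b).
46.9·(19.1 − T_b) = 13.2·(32.4 − T_b)
T_b = (46.9·19.1 − 13.2·32.4) / (46.9 − 13.2) = 468.11 / 33.7 = 13.891 °C ≈ 13.9 °C.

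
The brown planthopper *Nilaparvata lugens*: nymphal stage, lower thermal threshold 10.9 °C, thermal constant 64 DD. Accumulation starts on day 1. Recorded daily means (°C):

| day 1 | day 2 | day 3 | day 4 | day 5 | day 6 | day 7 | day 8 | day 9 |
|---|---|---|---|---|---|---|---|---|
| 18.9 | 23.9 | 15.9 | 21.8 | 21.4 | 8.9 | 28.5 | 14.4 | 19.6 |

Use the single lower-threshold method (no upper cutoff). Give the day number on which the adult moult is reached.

day 7

Daily DD above 10.9 °C: 8.0, 13.0, 5.0, 10.9, 10.5, 0.0, 17.6, 3.5, 8.7.
Cumulative: 8.0, 21.0, 26.0, 36.9, 47.4, 47.4, 65.0, 68.5, 77.2.
The total first reaches 64 DD on day 7.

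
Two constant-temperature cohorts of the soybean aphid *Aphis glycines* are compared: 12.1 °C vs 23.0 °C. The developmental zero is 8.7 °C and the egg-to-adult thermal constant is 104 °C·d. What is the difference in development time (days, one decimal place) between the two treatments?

23.3 days

At 12.1 °C: 104 / (12.1 − 8.7) = 104 / 3.4 = 30.588 d.
At 23.0 °C: 104 / (23.0 − 8.7) = 104 / 14.3 = 7.273 d.
Difference = |30.588 − 7.273| = 23.316 ≈ 23.3 days.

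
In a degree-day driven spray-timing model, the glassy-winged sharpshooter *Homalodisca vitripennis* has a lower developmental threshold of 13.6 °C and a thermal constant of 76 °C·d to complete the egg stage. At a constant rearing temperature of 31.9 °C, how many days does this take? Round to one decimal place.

4.2 days

Daily accumulation = 31.9 − 13.6 = 18.3 DD/day.
Duration = 76 / 18.3 = 4.153 ≈ 4.2 days.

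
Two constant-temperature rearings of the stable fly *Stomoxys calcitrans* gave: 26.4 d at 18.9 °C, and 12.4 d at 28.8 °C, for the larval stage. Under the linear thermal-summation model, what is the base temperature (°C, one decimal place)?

10.1 °C

Linear rate model ⇒ the product D·(T − T_b) is constant across temperatures.
26.4·(18.9 − T_b) = 12.4·(28.8 − T_b)
T_b = (26.4·18.9 − 12.4·28.8) / (26.4 − 12.4) = 141.84 / 14.0 = 10.131 °C ≈ 10.1 °C.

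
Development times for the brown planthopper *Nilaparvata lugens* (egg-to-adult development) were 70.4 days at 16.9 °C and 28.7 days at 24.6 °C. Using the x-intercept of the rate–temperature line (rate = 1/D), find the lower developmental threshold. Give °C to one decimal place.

Linear rate model ⇒ the product D·(T − T_b) is constant across temperatures.
70.4·(16.9 − T_b) = 28.7·(24.6 − T_b)
T_b = (70.4·16.9 − 28.7·24.6) / (70.4 − 28.7) = 483.74 / 41.7 = 11.600 °C ≈ 11.6 °C.

11.6 °C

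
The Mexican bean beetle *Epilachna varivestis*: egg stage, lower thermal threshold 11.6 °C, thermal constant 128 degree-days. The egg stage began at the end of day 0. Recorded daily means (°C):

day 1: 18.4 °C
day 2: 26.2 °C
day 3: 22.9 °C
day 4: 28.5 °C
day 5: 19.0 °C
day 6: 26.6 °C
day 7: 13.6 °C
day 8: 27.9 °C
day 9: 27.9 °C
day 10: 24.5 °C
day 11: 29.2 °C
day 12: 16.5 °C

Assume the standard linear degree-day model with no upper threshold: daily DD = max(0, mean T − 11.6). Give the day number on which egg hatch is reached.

Daily DD above 11.6 °C: 6.8, 14.6, 11.3, 16.9, 7.4, 15.0, 2.0, 16.3, 16.3, 12.9, 17.6, 4.9.
Cumulative: 6.8, 21.4, 32.7, 49.6, 57.0, 72.0, 74.0, 90.3, 106.6, 119.5, 137.1, 142.0.
The total first reaches 128 DD on day 11.

day 11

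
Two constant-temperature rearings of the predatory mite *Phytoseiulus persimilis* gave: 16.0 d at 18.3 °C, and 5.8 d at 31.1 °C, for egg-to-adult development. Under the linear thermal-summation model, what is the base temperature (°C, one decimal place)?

11.0 °C

Under the model K = D·(T − T_b), so D₁·(T₁ − T_b) = D₂·(T₂ − T_b).
16.0·(18.3 − T_b) = 5.8·(31.1 − T_b)
T_b = (16.0·18.3 − 5.8·31.1) / (16.0 − 5.8) = 112.42 / 10.2 = 11.022 °C ≈ 11.0 °C.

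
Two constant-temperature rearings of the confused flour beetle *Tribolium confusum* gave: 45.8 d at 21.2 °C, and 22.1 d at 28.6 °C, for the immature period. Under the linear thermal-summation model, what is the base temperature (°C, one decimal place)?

14.3 °C

Equal thermal constants: D₁(T₁ − T_b) = D₂(T₂ − T_b).
45.8·(21.2 − T_b) = 22.1·(28.6 − T_b)
T_b = (45.8·21.2 − 22.1·28.6) / (45.8 − 22.1) = 338.90 / 23.7 = 14.300 °C ≈ 14.3 °C.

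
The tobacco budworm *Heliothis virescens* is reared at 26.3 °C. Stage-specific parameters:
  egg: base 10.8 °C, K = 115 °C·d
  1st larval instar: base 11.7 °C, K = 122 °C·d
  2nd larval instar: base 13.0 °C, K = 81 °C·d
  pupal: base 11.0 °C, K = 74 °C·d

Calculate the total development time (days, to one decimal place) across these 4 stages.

26.7 days

egg: 115 / (26.3 − 10.8) = 115 / 15.5 = 7.419 d.
1st larval instar: 122 / (26.3 − 11.7) = 122 / 14.6 = 8.356 d.
2nd larval instar: 81 / (26.3 − 13.0) = 81 / 13.3 = 6.090 d.
pupal: 74 / (26.3 − 11.0) = 74 / 15.3 = 4.837 d.
Sum = 26.702 ≈ 26.7 days.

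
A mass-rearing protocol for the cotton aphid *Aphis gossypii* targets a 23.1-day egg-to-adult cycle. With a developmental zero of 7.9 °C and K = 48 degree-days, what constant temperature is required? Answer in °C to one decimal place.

Required daily accumulation = 48 / 23.1 = 2.078 DD/day.
T = T_base + 2.078 = 7.9 + 2.078 = 9.978 ≈ 10.0 °C.

10.0 °C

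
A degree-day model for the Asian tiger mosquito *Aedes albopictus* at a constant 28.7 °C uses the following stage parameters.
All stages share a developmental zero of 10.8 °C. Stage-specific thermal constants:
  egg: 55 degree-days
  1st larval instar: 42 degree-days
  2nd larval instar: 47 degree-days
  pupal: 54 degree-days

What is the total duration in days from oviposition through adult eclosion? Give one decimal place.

11.1 days

Daily accumulation at 28.7 °C = 28.7 − 10.8 = 17.9 DD/day.
Total K = 55 + 42 + 47 + 54 = 198 DD.
Total duration = 198 / 17.9 = 11.061 ≈ 11.1 days.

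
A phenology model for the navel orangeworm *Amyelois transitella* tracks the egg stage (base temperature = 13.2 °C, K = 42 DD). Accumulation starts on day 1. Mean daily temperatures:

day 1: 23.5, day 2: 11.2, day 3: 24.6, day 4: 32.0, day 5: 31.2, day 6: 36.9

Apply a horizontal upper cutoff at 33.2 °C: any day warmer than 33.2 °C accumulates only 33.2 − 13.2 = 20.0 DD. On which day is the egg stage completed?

day 5

Daily DD above 13.2 °C (capped at 20.0): 10.3, 0.0, 11.4, 18.8, 18.0, 20.0.
Cumulative: 10.3, 10.3, 21.7, 40.5, 58.5, 78.5.
The total first reaches 42 DD on day 5.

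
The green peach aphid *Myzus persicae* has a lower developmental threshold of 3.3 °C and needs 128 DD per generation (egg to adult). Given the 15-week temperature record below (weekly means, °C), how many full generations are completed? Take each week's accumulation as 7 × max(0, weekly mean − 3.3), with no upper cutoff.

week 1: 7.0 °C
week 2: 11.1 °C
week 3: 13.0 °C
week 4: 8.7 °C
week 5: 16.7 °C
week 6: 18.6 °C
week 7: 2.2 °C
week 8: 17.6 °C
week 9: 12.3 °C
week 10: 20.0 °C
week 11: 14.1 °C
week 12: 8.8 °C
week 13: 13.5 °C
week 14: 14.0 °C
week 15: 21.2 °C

Weekly DD (7 × max(0, T̄ − 3.3)): 25.9, 54.6, 67.9, 37.8, 93.8, 107.1, 0.0, 100.1, 63.0, 116.9, 75.6, 38.5, 71.4, 74.9, 125.3.
Season total = 1052.8 DD.
Complete generations = ⌊1052.8 / 128⌋ = 8.

8 generations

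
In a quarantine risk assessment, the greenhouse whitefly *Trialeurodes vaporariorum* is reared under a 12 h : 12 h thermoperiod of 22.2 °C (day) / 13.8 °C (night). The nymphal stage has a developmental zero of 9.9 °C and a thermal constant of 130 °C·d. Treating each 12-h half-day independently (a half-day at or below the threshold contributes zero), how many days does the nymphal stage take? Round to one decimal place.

Day half: max(0, 22.2 − 9.9) × 0.5 = 12.3 × 0.5 = 6.15 DD.
Night half: max(0, 13.8 − 9.9) × 0.5 = 3.9 × 0.5 = 1.95 DD.
Per 24 h: 8.10 DD/day.
Duration = 130 / 8.10 = 16.049 ≈ 16.0 days.

16.0 days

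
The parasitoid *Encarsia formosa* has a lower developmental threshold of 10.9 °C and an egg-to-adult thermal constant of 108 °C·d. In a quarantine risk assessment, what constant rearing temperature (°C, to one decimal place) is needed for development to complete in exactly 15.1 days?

18.1 °C

Required daily accumulation = 108 / 15.1 = 7.152 DD/day.
T = T_base + 7.152 = 10.9 + 7.152 = 18.052 ≈ 18.1 °C.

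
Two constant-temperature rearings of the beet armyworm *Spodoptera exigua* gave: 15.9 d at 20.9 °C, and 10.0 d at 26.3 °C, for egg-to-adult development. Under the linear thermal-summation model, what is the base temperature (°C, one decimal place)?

Linear rate model ⇒ the product D·(T − T_b) is constant across temperatures.
15.9·(20.9 − T_b) = 10.0·(26.3 − T_b)
T_b = (15.9·20.9 − 10.0·26.3) / (15.9 − 10.0) = 69.31 / 5.9 = 11.747 °C ≈ 11.7 °C.

11.7 °C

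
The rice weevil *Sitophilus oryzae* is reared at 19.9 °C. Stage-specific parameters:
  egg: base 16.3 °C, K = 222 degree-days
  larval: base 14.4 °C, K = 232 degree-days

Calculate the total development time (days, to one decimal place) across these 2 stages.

103.8 days

egg: 222 / (19.9 − 16.3) = 222 / 3.6 = 61.667 d.
larval: 232 / (19.9 − 14.4) = 232 / 5.5 = 42.182 d.
Sum = 103.848 ≈ 103.8 days.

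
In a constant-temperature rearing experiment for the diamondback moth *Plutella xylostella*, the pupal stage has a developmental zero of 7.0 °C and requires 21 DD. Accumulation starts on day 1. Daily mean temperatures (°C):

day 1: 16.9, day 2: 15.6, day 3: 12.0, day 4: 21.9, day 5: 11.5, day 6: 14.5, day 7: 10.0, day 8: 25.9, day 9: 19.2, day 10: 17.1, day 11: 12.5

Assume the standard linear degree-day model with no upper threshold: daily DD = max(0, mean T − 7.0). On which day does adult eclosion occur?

day 3

Daily DD above 7.0 °C: 9.9, 8.6, 5.0, 14.9, 4.5, 7.5, 3.0, 18.9, 12.2, 10.1, 5.5.
Cumulative: 9.9, 18.5, 23.5, 38.4, 42.9, 50.4, 53.4, 72.3, 84.5, 94.6, 100.1.
The total first reaches 21 DD on day 3.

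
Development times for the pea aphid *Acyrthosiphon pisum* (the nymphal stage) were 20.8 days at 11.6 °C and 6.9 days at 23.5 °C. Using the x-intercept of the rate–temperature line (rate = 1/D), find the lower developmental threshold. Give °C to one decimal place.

5.7 °C

Equal thermal constants: D₁(T₁ − T_b) = D₂(T₂ − T_b).
20.8·(11.6 − T_b) = 6.9·(23.5 − T_b)
T_b = (20.8·11.6 − 6.9·23.5) / (20.8 − 6.9) = 79.13 / 13.9 = 5.693 °C ≈ 5.7 °C.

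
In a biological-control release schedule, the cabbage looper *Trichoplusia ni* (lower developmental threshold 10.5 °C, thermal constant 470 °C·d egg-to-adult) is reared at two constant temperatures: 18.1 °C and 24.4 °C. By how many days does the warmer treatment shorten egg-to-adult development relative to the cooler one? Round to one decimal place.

28.0 days

At 18.1 °C: 470 / (18.1 − 10.5) = 470 / 7.6 = 61.842 d.
At 24.4 °C: 470 / (24.4 − 10.5) = 470 / 13.9 = 33.813 d.
Difference = |61.842 − 33.813| = 28.029 ≈ 28.0 days.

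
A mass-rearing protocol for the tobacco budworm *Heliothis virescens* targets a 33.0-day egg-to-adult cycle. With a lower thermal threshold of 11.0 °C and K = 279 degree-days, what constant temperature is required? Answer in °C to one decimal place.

Required daily accumulation = 279 / 33.0 = 8.455 DD/day.
T = T_base + 8.455 = 11.0 + 8.455 = 19.455 ≈ 19.5 °C.

19.5 °C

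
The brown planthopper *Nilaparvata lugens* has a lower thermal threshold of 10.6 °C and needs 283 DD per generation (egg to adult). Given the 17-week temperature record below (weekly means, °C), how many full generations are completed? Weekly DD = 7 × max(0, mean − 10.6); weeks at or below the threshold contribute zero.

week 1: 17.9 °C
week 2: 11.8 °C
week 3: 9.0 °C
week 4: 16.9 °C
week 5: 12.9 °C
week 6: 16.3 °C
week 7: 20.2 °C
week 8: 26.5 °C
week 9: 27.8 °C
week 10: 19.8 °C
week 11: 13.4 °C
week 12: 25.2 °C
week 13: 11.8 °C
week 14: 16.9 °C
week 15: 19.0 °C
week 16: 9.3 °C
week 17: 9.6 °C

Weekly DD (7 × max(0, T̄ − 10.6)): 51.1, 8.4, 0.0, 44.1, 16.1, 39.9, 67.2, 111.3, 120.4, 64.4, 19.6, 102.2, 8.4, 44.1, 58.8, 0.0, 0.0.
Season total = 756.0 DD.
Complete generations = ⌊756.0 / 283⌋ = 2.

2 generations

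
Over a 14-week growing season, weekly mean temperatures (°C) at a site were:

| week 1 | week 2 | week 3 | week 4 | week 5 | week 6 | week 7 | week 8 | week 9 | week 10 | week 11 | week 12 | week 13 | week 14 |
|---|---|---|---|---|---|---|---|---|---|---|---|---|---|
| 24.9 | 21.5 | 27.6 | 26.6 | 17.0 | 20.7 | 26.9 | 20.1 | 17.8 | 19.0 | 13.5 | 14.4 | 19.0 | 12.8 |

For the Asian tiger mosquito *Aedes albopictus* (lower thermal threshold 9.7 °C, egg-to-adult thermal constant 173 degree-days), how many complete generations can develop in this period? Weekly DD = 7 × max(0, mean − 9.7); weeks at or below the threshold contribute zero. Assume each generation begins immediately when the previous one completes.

Weekly DD (7 × max(0, T̄ − 9.7)): 106.4, 82.6, 125.3, 118.3, 51.1, 77.0, 120.4, 72.8, 56.7, 65.1, 26.6, 32.9, 65.1, 21.7.
Season total = 1022.0 DD.
Complete generations = ⌊1022.0 / 173⌋ = 5.

5 generations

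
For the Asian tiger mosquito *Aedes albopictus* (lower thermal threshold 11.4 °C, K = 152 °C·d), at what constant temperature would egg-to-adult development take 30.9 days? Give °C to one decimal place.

Required daily accumulation = 152 / 30.9 = 4.919 DD/day.
T = T_base + 4.919 = 11.4 + 4.919 = 16.319 ≈ 16.3 °C.

16.3 °C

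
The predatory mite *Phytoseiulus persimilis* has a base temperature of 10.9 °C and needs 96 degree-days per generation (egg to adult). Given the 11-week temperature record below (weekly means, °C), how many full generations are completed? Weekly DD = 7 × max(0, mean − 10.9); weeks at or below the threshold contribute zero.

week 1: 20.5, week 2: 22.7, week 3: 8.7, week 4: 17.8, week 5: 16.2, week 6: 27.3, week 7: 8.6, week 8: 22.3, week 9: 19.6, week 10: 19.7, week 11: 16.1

Weekly DD (7 × max(0, T̄ − 10.9)): 67.2, 82.6, 0.0, 48.3, 37.1, 114.8, 0.0, 79.8, 60.9, 61.6, 36.4.
Season total = 588.7 DD.
Complete generations = ⌊588.7 / 96⌋ = 6.

6 generations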